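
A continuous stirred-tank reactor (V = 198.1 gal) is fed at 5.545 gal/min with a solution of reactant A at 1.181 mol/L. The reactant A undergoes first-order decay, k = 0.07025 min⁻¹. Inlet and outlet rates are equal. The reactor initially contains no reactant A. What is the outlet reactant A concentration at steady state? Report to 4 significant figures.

V dC/dt = Q(C_in − C) − k V C.
Steady state (dC/dt = 0): C_ss = Q C_in/(Q + kV) = C_in/(1 + kV/Q).
C_ss = 5.545·1.181/(5.545 + 0.07025·198.1) = 6.54865/19.4615 = 0.336492 mol/L.

0.3365 mol/L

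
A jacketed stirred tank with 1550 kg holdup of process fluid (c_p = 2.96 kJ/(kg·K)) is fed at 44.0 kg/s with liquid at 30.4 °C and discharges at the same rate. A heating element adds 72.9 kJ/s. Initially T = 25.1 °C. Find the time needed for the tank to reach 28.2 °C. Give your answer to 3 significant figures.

Energy balance: M c_p dT/dt = ṁ c_p (T_in − T) + 72.9.
τ = M/ṁ = 35.227 s; T_ss = T_in + Q̇/(ṁ c_p) = 30.960 °C.
T(t) = T_ss + (T₀ − T_ss) e^(−t/τ). Set T = 28.2:
e^(−t/τ) = (28.2 − 30.960)/(25.1 − 30.960) = 0.47097
t = −35.227 · ln(0.47097) = 26.525 s.

26.5 s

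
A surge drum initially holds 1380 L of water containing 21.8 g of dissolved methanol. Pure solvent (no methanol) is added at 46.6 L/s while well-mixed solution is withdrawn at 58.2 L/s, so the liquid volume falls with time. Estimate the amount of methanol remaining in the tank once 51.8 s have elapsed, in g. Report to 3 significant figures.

1.24 g

Let m(t) be the amount of methanol. Volume: V(t) = V₀ + (Q_in − Q_out) t = 1380 − 11.600 t; V(51.8) = 779.12 L.
No methanol enters, so dm/dt = −Q_out · (m/V).
Separate: dm/m = −Q_out dt/V(t) ⇒ ln(m/m₀) = −(Q_out/(Q_in−Q_out)) ln(V/V₀).
m = m₀ (V₀/V)^(Q_out/(Q_in−Q_out)) = 21.8 × (1380/779.12)^(-5.0172) = 1.2382 g.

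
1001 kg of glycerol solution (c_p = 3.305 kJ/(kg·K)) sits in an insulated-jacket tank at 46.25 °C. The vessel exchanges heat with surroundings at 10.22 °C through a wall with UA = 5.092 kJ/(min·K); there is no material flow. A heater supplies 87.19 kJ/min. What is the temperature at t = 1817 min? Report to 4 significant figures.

Energy balance: M c_p dT/dt = −UA(T − T_amb) + Q̇.
dT/dt = (T_ss − T)/τ with T_ss = T_amb + Q̇/UA = 10.22 + 87.19/5.092 = 27.3429 °C, τ = M c_p/UA = 1001·3.305/5.092 = 649.706 min.
Integrating: T(t) = T_ss + (T₀ − T_ss) e^(−t/τ).
T(1817) = 27.3429 + (18.9071)·0.0610143 = 28.4965 °C.

28.50 °C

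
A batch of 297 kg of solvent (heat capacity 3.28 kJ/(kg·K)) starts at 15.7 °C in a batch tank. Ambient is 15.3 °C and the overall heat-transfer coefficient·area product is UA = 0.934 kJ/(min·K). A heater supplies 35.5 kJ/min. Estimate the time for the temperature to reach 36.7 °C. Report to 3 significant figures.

852 min

Lumped-capacitance energy balance: M c_p dT/dt = UA(T_amb − T) + Q̇.
τ = M c_p/UA = 1043.0 min; T_ss = T_amb + Q̇/UA = 15.3 + 35.5/0.934 = 53.309 °C.
T(t) = T_ss + (T₀ − T_ss)e^(−t/τ); set T = 36.7:
t = −τ ln[(T − T_ss)/(T₀ − T_ss)] = −1043.0 · ln(0.44162) = 852.46 min.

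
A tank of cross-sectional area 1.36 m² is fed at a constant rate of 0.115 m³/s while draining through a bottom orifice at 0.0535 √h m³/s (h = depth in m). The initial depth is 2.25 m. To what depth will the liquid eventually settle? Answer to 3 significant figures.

4.62 m

A dh/dt = Q_in − 0.0535 √h. Steady state requires inflow = outflow:
Q_in = 0.0535 √h_ss ⇒ √h_ss = 0.115/0.0535 = 2.1495.
h_ss = 2.1495² = 4.6205 m. (Since h₀ = 2.25 m < h_ss, the level will rise toward this value.)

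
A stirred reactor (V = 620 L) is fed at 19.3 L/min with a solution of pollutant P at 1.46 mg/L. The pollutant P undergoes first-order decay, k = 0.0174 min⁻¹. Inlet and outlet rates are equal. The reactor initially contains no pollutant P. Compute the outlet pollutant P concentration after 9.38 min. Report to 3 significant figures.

0.342 mg/L

Accumulation = in − out − consumed: V dC/dt = Q C_in − Q C − k V C.
This is linear with rate a = Q/V + k = 0.048529 min⁻¹.
C_ss = Q C_in/(Q + kV) = 0.93652 mg/L; C(t) = C_ss + (C₀ − C_ss) e^(−a t).
C(9.38) = 0.93652 + (-0.93652)·e^(−0.048529·9.38) = 0.93652 + (-0.93652)·0.63432 = 0.34247 mg/L.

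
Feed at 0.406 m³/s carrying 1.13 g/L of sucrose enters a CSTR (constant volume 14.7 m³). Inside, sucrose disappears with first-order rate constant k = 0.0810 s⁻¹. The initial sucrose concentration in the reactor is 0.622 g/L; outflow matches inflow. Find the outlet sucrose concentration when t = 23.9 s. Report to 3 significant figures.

V dC/dt = Q(C_in − C) − k V C.
This is linear with rate a = Q/V + k = 0.10862 s⁻¹.
C_ss = Q C_in/(Q + kV) = 0.28733 g/L; C(t) = C_ss + (C₀ − C_ss) e^(−a t).
C(23.9) = 0.28733 + (0.33467)·e^(−0.10862·23.9) = 0.28733 + (0.33467)·0.074572 = 0.31229 g/L.

0.312 g/L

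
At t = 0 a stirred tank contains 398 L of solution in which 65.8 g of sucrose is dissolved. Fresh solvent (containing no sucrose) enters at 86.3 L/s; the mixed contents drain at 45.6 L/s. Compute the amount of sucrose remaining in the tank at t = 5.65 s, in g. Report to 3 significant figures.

Total volume: dV/dt = Q_in − Q_out = 40.700 L/s, so V(t) = 398 + 40.700 t and V(5.65) = 627.95 L.
Solute balance: dm/dt = 0 − Q_out C = −Q_out m/V(t).
Separate: dm/m = −Q_out dt/V(t) ⇒ ln(m/m₀) = −(Q_out/(Q_in−Q_out)) ln(V/V₀).
m = m₀ (V₀/V)^(Q_out/(Q_in−Q_out)) = 65.8 × (398/627.95)^(1.1204) = 39.476 g.

39.5 g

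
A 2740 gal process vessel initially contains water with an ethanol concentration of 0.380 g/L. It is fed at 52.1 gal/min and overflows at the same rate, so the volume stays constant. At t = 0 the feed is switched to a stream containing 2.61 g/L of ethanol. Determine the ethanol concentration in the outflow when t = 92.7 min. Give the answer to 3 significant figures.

2.23 g/L

Accumulation = in − out for the solute gives V dC/dt = Q(C_in − C).
So dC/dt = (C_in − C)/τ with τ = V/Q = 2740/52.1 = 52.591 min.
Integrating: C(t) = C_in + (C₀ − C_in) e^(−t/τ).
C(92.7) = 2.61 + (0.380 − 2.61)·e^(−92.7/52.591) = 2.61 + (-2.2300)·0.17159 = 2.2274 g/L.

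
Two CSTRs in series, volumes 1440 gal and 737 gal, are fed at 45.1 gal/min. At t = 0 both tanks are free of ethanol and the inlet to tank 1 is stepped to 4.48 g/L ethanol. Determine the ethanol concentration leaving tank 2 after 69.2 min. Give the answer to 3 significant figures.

3.50 g/L

Time constants: τᵢ = Vᵢ/Q for each well-mixed tank.
τ₁ = 1440/45.1 = 31.929 min; τ₂ = 737/45.1 = 16.341 min.
Solving the cascade with C₁(0)=C₂(0)=0 gives C₂(t) = C_in[1 − (τ₁ e^(−t/τ₁) − τ₂ e^(−t/τ₂))/(τ₁ − τ₂)].
At t = 69.2: e^(−t/τ₁) = 0.11449, e^(−t/τ₂) = 0.014485.
C₂ = 4.48·[1 − (31.929·0.11449 − 16.341·0.014485)/(15.588)] = 4.48·0.78068 = 3.4974 g/L.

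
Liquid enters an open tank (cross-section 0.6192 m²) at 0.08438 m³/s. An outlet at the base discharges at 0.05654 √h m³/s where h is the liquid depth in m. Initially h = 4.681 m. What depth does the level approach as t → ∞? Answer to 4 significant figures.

Accumulation of liquid (constant cross-section A): A dh/dt = Q_in − 0.05654 √h. At steady state dh/dt = 0:
Q_in = 0.05654 √h_ss ⇒ √h_ss = 0.08438/0.05654 = 1.49239.
h_ss = 1.49239² = 2.22724 m. (Since h₀ = 4.681 m > h_ss, the level will fall toward this value.)

2.227 m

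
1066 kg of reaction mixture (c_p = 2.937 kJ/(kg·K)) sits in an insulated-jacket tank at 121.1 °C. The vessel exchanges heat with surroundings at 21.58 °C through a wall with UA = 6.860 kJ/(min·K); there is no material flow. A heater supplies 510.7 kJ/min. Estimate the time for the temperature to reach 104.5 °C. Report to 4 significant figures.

495.1 min

M c_p dT/dt = −UA(T − T_amb) + Q̇.
τ = M c_p/UA = 456.391 min; T_ss = T_amb + Q̇/UA = 21.58 + 510.7/6.860 = 96.0261 °C.
T(t) = T_ss + (T₀ − T_ss)e^(−t/τ); set T = 104.5:
t = −τ ln[(T − T_ss)/(T₀ − T_ss)] = −456.391 · ln(0.337958) = 495.108 min.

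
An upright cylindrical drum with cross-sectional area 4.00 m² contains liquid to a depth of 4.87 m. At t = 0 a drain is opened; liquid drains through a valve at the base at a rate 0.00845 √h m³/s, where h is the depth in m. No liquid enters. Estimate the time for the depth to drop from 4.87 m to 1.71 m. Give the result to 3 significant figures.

851 s

Accumulation of liquid (constant cross-section A): A dh/dt = −0.00845 √h.
∫ h^(−1/2) dh = −(0.00845/A) ∫ dt, giving 2√h = 2√h₀ − (0.00845/A) t.
t = 2A(√h₀ − √h)/0.00845 = 2·4.00·(√4.87 − √1.71)/0.00845
  = 8.0000 × (2.2068 − 1.3077) / 0.00845 = 851.25 s.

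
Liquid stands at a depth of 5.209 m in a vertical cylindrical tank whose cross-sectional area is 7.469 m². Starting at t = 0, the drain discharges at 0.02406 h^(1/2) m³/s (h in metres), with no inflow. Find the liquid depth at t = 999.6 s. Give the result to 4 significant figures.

With no inflow, A dh/dt = −0.02406 √h.
Separate and integrate: 2(√h − √h₀) = −(0.02406/A) t.
√h = √5.209 − 0.02406·999.6/(2·7.469) = 2.28232 − 1.61001 = 0.672310.
h = 0.672310² = 0.452001 m.

0.4520 m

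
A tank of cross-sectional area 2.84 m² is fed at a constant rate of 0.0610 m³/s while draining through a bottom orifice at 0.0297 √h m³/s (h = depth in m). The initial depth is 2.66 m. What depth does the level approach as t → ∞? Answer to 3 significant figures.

4.22 m

Level balance: A dh/dt = 0.0610 − 0.0297 √h. Setting dh/dt = 0:
Q_in = 0.0297 √h_ss ⇒ √h_ss = 0.0610/0.0297 = 2.0539.
h_ss = 2.0539² = 4.2184 m. (Since h₀ = 2.66 m < h_ss, the level will rise toward this value.)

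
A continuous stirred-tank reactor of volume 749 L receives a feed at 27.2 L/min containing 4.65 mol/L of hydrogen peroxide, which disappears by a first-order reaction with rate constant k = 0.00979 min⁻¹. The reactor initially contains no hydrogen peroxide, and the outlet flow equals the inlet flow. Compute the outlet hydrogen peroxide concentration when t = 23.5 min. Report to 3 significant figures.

Accumulation = in − out − consumed: V dC/dt = Q C_in − Q C − k V C.
dC/dt = (Q/V) C_in − (Q/V + k) C; effective rate a = Q/V + k = 0.036315 + 0.00979 = 0.046105 min⁻¹.
C_ss = Q C_in/(Q + kV) = 3.6626 mol/L; C(t) = C_ss + (C₀ − C_ss) e^(−a t).
C(23.5) = 3.6626 + (-3.6626)·e^(−0.046105·23.5) = 3.6626 + (-3.6626)·0.33842 = 2.4231 mol/L.

2.42 mol/L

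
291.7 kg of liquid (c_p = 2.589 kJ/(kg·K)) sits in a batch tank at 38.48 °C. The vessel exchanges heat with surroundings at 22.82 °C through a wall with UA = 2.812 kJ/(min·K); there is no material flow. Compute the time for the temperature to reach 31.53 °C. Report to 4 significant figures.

157.6 min

M c_p dT/dt = −UA(T − T_amb).
τ = M c_p/UA = 268.567 min; T_ss = T_amb = 22.8200 °C.
T(t) = T_ss + (T₀ − T_ss)e^(−t/τ); set T = 31.53:
t = −τ ln[(T − T_ss)/(T₀ − T_ss)] = −268.567 · ln(0.556194) = 157.552 min.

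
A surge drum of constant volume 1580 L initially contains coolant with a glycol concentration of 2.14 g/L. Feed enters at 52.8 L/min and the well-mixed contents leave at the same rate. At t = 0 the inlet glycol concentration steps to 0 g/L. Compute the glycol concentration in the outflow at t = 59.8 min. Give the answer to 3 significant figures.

0.290 g/L

Mass balance on the solute (V constant): V dC/dt = Q(C_in − C).
Rewrite as dC/dt + C/τ = C_in/τ, τ = V/Q = 29.924 min.
Solution: C(t) = C_in + (C₀ − C_in) e^(−t/τ).
C(59.8) = 0 + (2.14 − 0)·e^(−59.8/29.924) = 0 + (2.1400)·0.13555 = 0.29009 g/L.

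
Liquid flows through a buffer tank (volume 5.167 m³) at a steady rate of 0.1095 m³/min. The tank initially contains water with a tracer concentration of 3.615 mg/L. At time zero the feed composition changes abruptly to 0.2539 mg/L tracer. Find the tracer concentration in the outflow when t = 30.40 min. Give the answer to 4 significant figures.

2.019 mg/L

Unsteady species balance (constant V, well mixed): V dC/dt = Q(C_in − C).
Rewrite as dC/dt + C/τ = C_in/τ, τ = V/Q = 47.1872 min.
Integrating: C(t) = C_in + (C₀ − C_in) e^(−t/τ).
C(30.40) = 0.2539 + (3.615 − 0.2539)·e^(−30.40/47.1872) = 0.2539 + (3.36110)·0.525060 = 2.01868 mg/L.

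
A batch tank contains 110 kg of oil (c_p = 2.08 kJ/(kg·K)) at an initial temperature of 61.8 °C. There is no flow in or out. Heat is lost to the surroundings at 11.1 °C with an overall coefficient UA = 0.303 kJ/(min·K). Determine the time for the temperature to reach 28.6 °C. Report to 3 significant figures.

803 min

Lumped-capacitance energy balance: M c_p dT/dt = UA(T_amb − T).
τ = M c_p/UA = 755.12 min; T_ss = T_amb = 11.100 °C.
T(t) = T_ss + (T₀ − T_ss)e^(−t/τ); set T = 28.6:
t = −τ ln[(T − T_ss)/(T₀ − T_ss)] = −755.12 · ln(0.34517) = 803.24 min.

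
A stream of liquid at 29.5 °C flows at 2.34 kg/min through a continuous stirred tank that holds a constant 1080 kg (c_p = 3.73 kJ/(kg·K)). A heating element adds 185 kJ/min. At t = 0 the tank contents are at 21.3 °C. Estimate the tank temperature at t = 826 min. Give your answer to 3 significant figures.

Heat balance on the well-mixed liquid: M c_p dT/dt = ṁ c_p (T_in − T) + 185.
τ = M/ṁ = 461.54 min; T_ss = T_in + Q̇/(ṁ c_p) = 29.5 + 185/(2.34·3.73) = 50.696 °C.
Integrating: T(t) = T_ss + (T₀ − T_ss) e^(−t/τ).
T(826) = 50.696 + (-29.396)·e^(−826/461.54) = 50.696 + (-29.396)·0.16702 = 45.786 °C.

45.8 °C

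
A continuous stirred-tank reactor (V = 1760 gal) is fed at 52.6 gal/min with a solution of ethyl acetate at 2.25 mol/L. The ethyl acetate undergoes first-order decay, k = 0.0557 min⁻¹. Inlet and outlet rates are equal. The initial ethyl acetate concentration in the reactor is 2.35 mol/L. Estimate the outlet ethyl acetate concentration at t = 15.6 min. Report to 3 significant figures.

1.20 mol/L

V dC/dt = Q(C_in − C) − k V C.
This is linear with rate a = Q/V + k = 0.085586 min⁻¹.
C_ss = Q C_in/(Q + kV) = 0.78569 mol/L; C(t) = C_ss + (C₀ − C_ss) e^(−a t).
C(15.6) = 0.78569 + (1.5643)·e^(−0.085586·15.6) = 0.78569 + (1.5643)·0.26312 = 1.1973 mol/L.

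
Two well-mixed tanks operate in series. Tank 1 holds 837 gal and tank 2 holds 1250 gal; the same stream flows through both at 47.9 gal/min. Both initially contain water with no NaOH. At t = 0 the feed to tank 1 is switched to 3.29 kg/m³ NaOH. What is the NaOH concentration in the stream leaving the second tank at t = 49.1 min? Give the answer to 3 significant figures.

Species balance on tank i: dCᵢ/dt = (Cᵢ₋₁ − Cᵢ)/τᵢ with τᵢ = Vᵢ/Q.
τ₁ = 837/47.9 = 17.474 min; τ₂ = 1250/47.9 = 26.096 min.
Solving the cascade with C₁(0)=C₂(0)=0 gives C₂(t) = C_in[1 − (τ₁ e^(−t/τ₁) − τ₂ e^(−t/τ₂))/(τ₁ − τ₂)].
At t = 49.1: e^(−t/τ₁) = 0.060211, e^(−t/τ₂) = 0.15236.
C₂ = 3.29·[1 − (17.474·0.060211 − 26.096·0.15236)/(-8.6221)] = 3.29·0.66089 = 2.1743 kg/m³.

2.17 kg/m³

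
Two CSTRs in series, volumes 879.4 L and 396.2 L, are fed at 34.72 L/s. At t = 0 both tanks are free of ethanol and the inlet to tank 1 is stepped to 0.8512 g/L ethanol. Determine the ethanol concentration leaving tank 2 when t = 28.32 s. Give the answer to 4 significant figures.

Species balance on tank i: dCᵢ/dt = (Cᵢ₋₁ − Cᵢ)/τᵢ with τᵢ = Vᵢ/Q.
τ₁ = 879.4/34.72 = 25.3283 s; τ₂ = 396.2/34.72 = 11.4113 s.
Solving the cascade with C₁(0)=C₂(0)=0 gives C₂(t) = C_in[1 − (τ₁ e^(−t/τ₁) − τ₂ e^(−t/τ₂))/(τ₁ − τ₂)].
At t = 28.32: e^(−t/τ₁) = 0.326895, e^(−t/τ₂) = 0.0835966.
C₂ = 0.8512·[1 − (25.3283·0.326895 − 11.4113·0.0835966)/(13.9171)] = 0.8512·0.473612 = 0.403138 g/L.

0.4031 g/L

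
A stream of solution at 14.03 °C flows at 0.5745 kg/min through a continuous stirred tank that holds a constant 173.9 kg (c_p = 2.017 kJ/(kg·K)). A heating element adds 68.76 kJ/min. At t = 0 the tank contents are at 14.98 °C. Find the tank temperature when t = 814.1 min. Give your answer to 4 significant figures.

M c_p dT/dt = ṁ c_p (T_in − T) + Q̇.
τ = M/ṁ = 302.698 min; T_ss = T_in + Q̇/(ṁ c_p) = 14.03 + 68.76/(0.5745·2.017) = 73.3690 °C.
This is linear first-order; T(t) = T_ss + (T₀ − T_ss) e^(−t/τ).
T(814.1) = 73.3690 + (-58.3890)·e^(−814.1/302.698) = 73.3690 + (-58.3890)·0.0679163 = 69.4034 °C.

69.40 °C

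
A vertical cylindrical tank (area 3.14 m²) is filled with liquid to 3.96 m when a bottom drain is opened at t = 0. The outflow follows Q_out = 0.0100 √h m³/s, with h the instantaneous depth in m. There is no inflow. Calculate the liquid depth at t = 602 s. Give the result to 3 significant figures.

1.06 m

Unsteady balance on liquid volume: A dh/dt = −0.0100 √h.
Separate and integrate: 2(√h − √h₀) = −(0.0100/A) t.
√h = √3.96 − 0.0100·602/(2·3.14) = 1.9900 − 0.95860 = 1.0314.
h = 1.0314² = 1.0637 m.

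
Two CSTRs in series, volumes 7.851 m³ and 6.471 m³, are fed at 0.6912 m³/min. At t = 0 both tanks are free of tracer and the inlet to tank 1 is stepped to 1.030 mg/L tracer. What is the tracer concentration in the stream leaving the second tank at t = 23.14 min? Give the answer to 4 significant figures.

Species balance on tank i: dCᵢ/dt = (Cᵢ₋₁ − Cᵢ)/τᵢ with τᵢ = Vᵢ/Q.
τ₁ = 7.851/0.6912 = 11.3585 min; τ₂ = 6.471/0.6912 = 9.36198 min.
Tank 1: C₁ = C_in(1 − e^(−t/τ₁)). Tank 2 (τ₁ ≠ τ₂): C₂ = C_in[1 − (τ₁ e^(−t/τ₁) − τ₂ e^(−t/τ₂))/(τ₁ − τ₂)].
At t = 23.14: e^(−t/τ₁) = 0.130388, e^(−t/τ₂) = 0.0844412.
C₂ = 1.030·[1 − (11.3585·0.130388 − 9.36198·0.0844412)/(1.99653)] = 1.030·0.654161 = 0.673786 mg/L.

0.6738 mg/L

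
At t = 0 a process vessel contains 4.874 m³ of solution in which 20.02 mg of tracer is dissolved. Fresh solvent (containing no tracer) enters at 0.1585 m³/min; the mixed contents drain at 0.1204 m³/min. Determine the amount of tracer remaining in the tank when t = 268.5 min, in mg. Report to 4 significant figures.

0.5613 mg

Let m(t) be the amount of tracer. Volume: V(t) = V₀ + (Q_in − Q_out) t = 4.874 + 0.0381000 t; V(268.5) = 15.1039 m³.
Species balance (pure solvent in): dm/dt = −Q_out · m/V(t).
Separate: dm/m = −Q_out dt/V(t) ⇒ ln(m/m₀) = −(Q_out/(Q_in−Q_out)) ln(V/V₀).
m = m₀ (V₀/V)^(Q_out/(Q_in−Q_out)) = 20.02 × (4.874/15.1039)^(3.16010) = 0.561324 mg.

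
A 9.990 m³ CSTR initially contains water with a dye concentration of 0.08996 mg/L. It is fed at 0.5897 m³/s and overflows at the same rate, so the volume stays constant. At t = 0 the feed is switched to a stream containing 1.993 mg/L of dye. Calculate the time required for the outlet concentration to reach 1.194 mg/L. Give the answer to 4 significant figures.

14.70 s

Unsteady species balance (constant V, well mixed): V dC/dt = Q(C_in − C), so τ = V/Q = 16.9408 s.
C(t) = C_in + (C₀ − C_in) e^(−t/τ). Set C = 1.194 and solve for t:
e^(−t/τ) = (C − C_in)/(C₀ − C_in) = (1.194 − 1.993)/(0.08996 − 1.993) = 0.419855
t = −τ ln(…) = 16.9408 × 0.867847 = 14.7020 s.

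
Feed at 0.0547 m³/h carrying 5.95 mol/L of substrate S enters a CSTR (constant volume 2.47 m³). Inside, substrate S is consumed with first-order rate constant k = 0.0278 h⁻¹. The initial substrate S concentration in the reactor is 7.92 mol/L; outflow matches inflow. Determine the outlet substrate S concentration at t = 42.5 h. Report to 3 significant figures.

3.27 mol/L

Accumulation = in − out − consumed: V dC/dt = Q C_in − Q C − k V C.
dC/dt = (Q/V) C_in − (Q/V + k) C; effective rate a = Q/V + k = 0.022146 + 0.0278 = 0.049946 h⁻¹.
C_ss = Q C_in/(Q + kV) = 2.6382 mol/L; C(t) = C_ss + (C₀ − C_ss) e^(−a t).
C(42.5) = 2.6382 + (5.2818)·e^(−0.049946·42.5) = 2.6382 + (5.2818)·0.11971 = 3.2705 mol/L.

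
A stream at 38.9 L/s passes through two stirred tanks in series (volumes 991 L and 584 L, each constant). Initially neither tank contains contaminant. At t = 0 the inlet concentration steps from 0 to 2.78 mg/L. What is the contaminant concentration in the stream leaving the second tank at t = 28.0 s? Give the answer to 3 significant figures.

1.14 mg/L

Time constants: τᵢ = Vᵢ/Q for each well-mixed tank.
τ₁ = 991/38.9 = 25.476 s; τ₂ = 584/38.9 = 15.013 s.
Solving the cascade with C₁(0)=C₂(0)=0 gives C₂(t) = C_in[1 − (τ₁ e^(−t/τ₁) − τ₂ e^(−t/τ₂))/(τ₁ − τ₂)].
At t = 28.0: e^(−t/τ₁) = 0.33317, e^(−t/τ₂) = 0.15489.
C₂ = 2.78·[1 − (25.476·0.33317 − 15.013·0.15489)/(10.463)] = 2.78·0.41100 = 1.1426 mg/L.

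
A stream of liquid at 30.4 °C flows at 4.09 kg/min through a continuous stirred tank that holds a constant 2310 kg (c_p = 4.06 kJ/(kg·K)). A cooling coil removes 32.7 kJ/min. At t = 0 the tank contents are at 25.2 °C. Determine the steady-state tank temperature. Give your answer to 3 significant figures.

M c_p dT/dt = ṁ c_p (T_in − T) − Q̇.
At steady state dT/dt = 0 ⇒ T_ss = T_in − Q̇/(ṁ c_p) = 30.4 − 32.7/(4.09·4.06) = 28.431 °C.

28.4 °C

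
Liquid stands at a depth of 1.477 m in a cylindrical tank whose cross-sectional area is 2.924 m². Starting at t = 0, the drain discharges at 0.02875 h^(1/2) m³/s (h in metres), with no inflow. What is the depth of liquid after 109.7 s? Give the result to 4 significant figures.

0.4570 m

A dh/dt = −Q_out = −0.02875 √h.
Separate and integrate: 2(√h − √h₀) = −(0.02875/A) t.
√h = √1.477 − 0.02875·109.7/(2·2.924) = 1.21532 − 0.539308 = 0.676011.
h = 0.676011² = 0.456990 m.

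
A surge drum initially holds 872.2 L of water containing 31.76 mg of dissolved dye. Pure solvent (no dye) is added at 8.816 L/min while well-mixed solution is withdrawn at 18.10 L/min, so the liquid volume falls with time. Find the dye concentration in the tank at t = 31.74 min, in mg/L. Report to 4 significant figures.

Let m(t) be the amount of dye. Volume: V(t) = V₀ + (Q_in − Q_out) t = 872.2 − 9.28400 t; V(31.74) = 577.526 L.
Species balance (pure solvent in): dm/dt = −Q_out · m/V(t).
Separate: dm/m = −Q_out dt/V(t) ⇒ ln(m/m₀) = −(Q_out/(Q_in−Q_out)) ln(V/V₀).
m = m₀ (V₀/V)^(Q_out/(Q_in−Q_out)) = 31.76 × (872.2/577.526)^(-1.94959) = 14.2173 mg.
C = m/V = 14.2173/577.526 = 0.0246176 mg/L.

0.02462 mg/L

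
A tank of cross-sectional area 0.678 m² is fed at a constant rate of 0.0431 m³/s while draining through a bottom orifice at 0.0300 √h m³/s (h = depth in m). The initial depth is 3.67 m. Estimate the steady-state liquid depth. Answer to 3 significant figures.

2.06 m

Volume balance on the tank: A dh/dt = Q_in − 0.0300 √h. At steady state dh/dt = 0:
Q_in = 0.0300 √h_ss ⇒ √h_ss = 0.0431/0.0300 = 1.4367.
h_ss = 1.4367² = 2.0640 m. (Since h₀ = 3.67 m > h_ss, the level will fall toward this value.)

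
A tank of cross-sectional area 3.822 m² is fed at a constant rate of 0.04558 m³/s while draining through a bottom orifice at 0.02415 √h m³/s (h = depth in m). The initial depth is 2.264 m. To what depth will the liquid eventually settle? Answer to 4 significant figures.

Level balance: A dh/dt = 0.04558 − 0.02415 √h. Setting dh/dt = 0:
Q_in = 0.02415 √h_ss ⇒ √h_ss = 0.04558/0.02415 = 1.88737.
h_ss = 1.88737² = 3.56217 m. (Since h₀ = 2.264 m < h_ss, the level will rise toward this value.)

3.562 m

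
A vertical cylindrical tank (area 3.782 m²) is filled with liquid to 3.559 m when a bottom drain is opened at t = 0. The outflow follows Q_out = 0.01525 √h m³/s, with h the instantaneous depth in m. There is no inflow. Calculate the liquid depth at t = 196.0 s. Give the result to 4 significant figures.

With no inflow, A dh/dt = −0.01525 √h.
This is separable: 2 d(√h)/dt = −0.01525/A, so √h = √h₀ − (0.01525/(2A)) t.
√h = √3.559 − 0.01525·196.0/(2·3.782) = 1.88653 − 0.395161 = 1.49137.
h = 1.49137² = 2.22418 m.

2.224 m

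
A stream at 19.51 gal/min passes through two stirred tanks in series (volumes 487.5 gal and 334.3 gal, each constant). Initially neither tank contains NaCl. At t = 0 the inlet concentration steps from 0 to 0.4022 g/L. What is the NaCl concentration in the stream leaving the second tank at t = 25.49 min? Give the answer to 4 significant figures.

0.1390 g/L

Species balance on tank i: dCᵢ/dt = (Cᵢ₋₁ − Cᵢ)/τᵢ with τᵢ = Vᵢ/Q.
τ₁ = 487.5/19.51 = 24.9872 min; τ₂ = 334.3/19.51 = 17.1348 min.
Tank 1: C₁ = C_in(1 − e^(−t/τ₁)). Tank 2 (τ₁ ≠ τ₂): C₂ = C_in[1 − (τ₁ e^(−t/τ₁) − τ₂ e^(−t/τ₂))/(τ₁ − τ₂)].
At t = 25.49: e^(−t/τ₁) = 0.360551, e^(−t/τ₂) = 0.225911.
C₂ = 0.4022·[1 − (24.9872·0.360551 − 17.1348·0.225911)/(7.85238)] = 0.4022·0.345649 = 0.139020 g/L.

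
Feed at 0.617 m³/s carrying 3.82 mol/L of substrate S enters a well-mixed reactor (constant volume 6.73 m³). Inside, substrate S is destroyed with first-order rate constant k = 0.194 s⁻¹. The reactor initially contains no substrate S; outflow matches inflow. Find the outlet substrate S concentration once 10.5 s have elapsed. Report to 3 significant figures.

1.16 mol/L

Species balance: V dC/dt = Q C_in − Q C − k V C.
dC/dt = (Q/V) C_in − (Q/V + k) C; effective rate a = Q/V + k = 0.091679 + 0.194 = 0.28568 s⁻¹.
C_ss = Q C_in/(Q + kV) = 1.2259 mol/L; C(t) = C_ss + (C₀ − C_ss) e^(−a t).
C(10.5) = 1.2259 + (-1.2259)·e^(−0.28568·10.5) = 1.2259 + (-1.2259)·0.049805 = 1.1648 mol/L.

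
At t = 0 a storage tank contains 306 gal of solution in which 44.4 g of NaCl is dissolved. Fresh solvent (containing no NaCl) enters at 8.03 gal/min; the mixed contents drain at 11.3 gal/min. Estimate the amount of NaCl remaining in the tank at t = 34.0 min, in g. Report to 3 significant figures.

9.33 g

Let m(t) be the amount of NaCl. Volume: V(t) = V₀ + (Q_in − Q_out) t = 306 − 3.2700 t; V(34.0) = 194.82 gal.
Solute balance: dm/dt = 0 − Q_out C = −Q_out m/V(t).
Separate: dm/m = −Q_out dt/V(t) ⇒ ln(m/m₀) = −(Q_out/(Q_in−Q_out)) ln(V/V₀).
m = m₀ (V₀/V)^(Q_out/(Q_in−Q_out)) = 44.4 × (306/194.82)^(-3.4557) = 9.3276 g.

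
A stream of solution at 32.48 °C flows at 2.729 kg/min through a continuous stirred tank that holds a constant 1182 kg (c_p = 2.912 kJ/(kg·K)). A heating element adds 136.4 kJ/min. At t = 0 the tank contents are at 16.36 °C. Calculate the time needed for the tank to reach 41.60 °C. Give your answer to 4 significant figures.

M c_p dT/dt = ṁ c_p (T_in − T) + Q̇.
τ = M/ṁ = 433.126 min; T_ss = T_in + Q̇/(ṁ c_p) = 49.6440 °C.
T(t) = T_ss + (T₀ − T_ss) e^(−t/τ). Set T = 41.60:
e^(−t/τ) = (41.60 − 49.6440)/(16.36 − 49.6440) = 0.241679
t = −433.126 · ln(0.241679) = 615.102 min.

615.1 min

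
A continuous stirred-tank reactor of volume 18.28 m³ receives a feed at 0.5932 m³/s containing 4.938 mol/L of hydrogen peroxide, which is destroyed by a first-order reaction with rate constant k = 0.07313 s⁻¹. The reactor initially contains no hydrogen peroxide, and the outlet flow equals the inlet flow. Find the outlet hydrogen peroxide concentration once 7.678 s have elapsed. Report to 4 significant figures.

Species balance: V dC/dt = Q C_in − Q C − k V C.
This is linear with rate a = Q/V + k = 0.105581 s⁻¹.
C_ss = Q C_in/(Q + kV) = 1.51772 mol/L; C(t) = C_ss + (C₀ − C_ss) e^(−a t).
C(7.678) = 1.51772 + (-1.51772)·e^(−0.105581·7.678) = 1.51772 + (-1.51772)·0.444569 = 0.842987 mol/L.

0.8430 mol/L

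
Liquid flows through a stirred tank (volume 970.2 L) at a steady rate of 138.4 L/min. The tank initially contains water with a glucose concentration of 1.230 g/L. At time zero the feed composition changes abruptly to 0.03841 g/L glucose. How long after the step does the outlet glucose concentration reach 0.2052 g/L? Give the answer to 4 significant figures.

Species balance: V dC/dt = Q(C_in − C) ⇒ τ = V/Q = 7.01012 min.
C(t) = C_in + (C₀ − C_in) e^(−t/τ). Set C = 0.2052 and solve for t:
e^(−t/τ) = (C − C_in)/(C₀ − C_in) = (0.2052 − 0.03841)/(1.230 − 0.03841) = 0.139973
t = −τ ln(…) = 7.01012 × 1.96631 = 13.7840 min.

13.78 min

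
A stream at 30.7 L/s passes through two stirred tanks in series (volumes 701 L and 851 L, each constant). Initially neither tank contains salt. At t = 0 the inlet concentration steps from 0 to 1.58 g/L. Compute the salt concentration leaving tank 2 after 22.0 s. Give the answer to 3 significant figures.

Time constants: τᵢ = Vᵢ/Q for each well-mixed tank.
τ₁ = 701/30.7 = 22.834 s; τ₂ = 851/30.7 = 27.720 s.
Tank 1: C₁ = C_in(1 − e^(−t/τ₁)). Tank 2 (τ₁ ≠ τ₂): C₂ = C_in[1 − (τ₁ e^(−t/τ₁) − τ₂ e^(−t/τ₂))/(τ₁ − τ₂)].
At t = 22.0: e^(−t/τ₁) = 0.38156, e^(−t/τ₂) = 0.45219.
C₂ = 1.58·[1 − (22.834·0.38156 − 27.720·0.45219)/(-4.8860)] = 1.58·0.21775 = 0.34404 g/L.

0.344 g/L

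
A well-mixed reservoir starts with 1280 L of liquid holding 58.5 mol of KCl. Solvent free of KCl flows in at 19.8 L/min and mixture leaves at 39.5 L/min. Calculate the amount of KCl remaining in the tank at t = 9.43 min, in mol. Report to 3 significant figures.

Total volume: dV/dt = Q_in − Q_out = -19.700 L/min, so V(t) = 1280 − 19.700 t and V(9.43) = 1094.2 L.
Solute balance: dm/dt = 0 − Q_out C = −Q_out m/V(t).
dm/m = −Q_out dt/(V₀ − 19.700 t); integrating gives ln(m/m₀) = −(Q_out/(Q_in−Q_out)) ln(V/V₀).
m = m₀ (V₀/V)^(Q_out/(Q_in−Q_out)) = 58.5 × (1280/1094.2)^(-2.0051) = 42.718 mol.

42.7 mol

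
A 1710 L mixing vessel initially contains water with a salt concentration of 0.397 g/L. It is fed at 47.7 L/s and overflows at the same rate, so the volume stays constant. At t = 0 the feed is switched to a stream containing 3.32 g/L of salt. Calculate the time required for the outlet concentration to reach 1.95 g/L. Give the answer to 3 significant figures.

27.2 s

Transient balance on the dissolved component: V dC/dt = Q(C_in − C), so τ = V/Q = 35.849 s.
C(t) = C_in + (C₀ − C_in) e^(−t/τ). Set C = 1.95 and solve for t:
e^(−t/τ) = (C − C_in)/(C₀ − C_in) = (1.95 − 3.32)/(0.397 − 3.32) = 0.46870
t = −τ ln(…) = 35.849 × 0.75780 = 27.166 s.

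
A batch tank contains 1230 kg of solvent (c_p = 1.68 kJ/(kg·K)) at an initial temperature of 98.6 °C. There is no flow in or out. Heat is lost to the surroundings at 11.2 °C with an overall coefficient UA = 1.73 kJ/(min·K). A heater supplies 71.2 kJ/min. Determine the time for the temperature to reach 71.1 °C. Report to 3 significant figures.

1080 min

Unsteady energy balance on the tank contents: M c_p dT/dt = −UA(T − T_amb) + Q̇.
τ = M c_p/UA = 1194.5 min; T_ss = T_amb + Q̇/UA = 11.2 + 71.2/1.73 = 52.356 °C.
T(t) = T_ss + (T₀ − T_ss)e^(−t/τ); set T = 71.1:
t = −τ ln[(T − T_ss)/(T₀ − T_ss)] = −1194.5 · ln(0.40533) = 1078.7 min.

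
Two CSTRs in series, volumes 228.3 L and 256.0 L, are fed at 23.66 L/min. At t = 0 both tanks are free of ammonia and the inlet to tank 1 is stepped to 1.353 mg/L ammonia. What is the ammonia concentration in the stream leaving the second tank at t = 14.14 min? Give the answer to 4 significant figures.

Time constants: τᵢ = Vᵢ/Q for each well-mixed tank.
τ₁ = 228.3/23.66 = 9.64920 min; τ₂ = 256.0/23.66 = 10.8199 min.
Tank 1: C₁ = C_in(1 − e^(−t/τ₁)). Tank 2 (τ₁ ≠ τ₂): C₂ = C_in[1 − (τ₁ e^(−t/τ₁) − τ₂ e^(−t/τ₂))/(τ₁ − τ₂)].
At t = 14.14: e^(−t/τ₁) = 0.230984, e^(−t/τ₂) = 0.270673.
C₂ = 1.353·[1 − (9.64920·0.230984 − 10.8199·0.270673)/(-1.17075)] = 1.353·0.402219 = 0.544202 mg/L.

0.5442 mg/L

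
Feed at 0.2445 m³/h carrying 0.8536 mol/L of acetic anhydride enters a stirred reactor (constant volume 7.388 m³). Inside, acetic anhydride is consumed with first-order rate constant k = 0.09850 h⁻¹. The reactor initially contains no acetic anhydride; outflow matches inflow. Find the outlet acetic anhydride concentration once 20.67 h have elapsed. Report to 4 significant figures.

V dC/dt = Q(C_in − C) − k V C.
This is linear with rate a = Q/V + k = 0.131594 h⁻¹.
C_ss = Q C_in/(Q + kV) = 0.214669 mol/L; C(t) = C_ss + (C₀ − C_ss) e^(−a t).
C(20.67) = 0.214669 + (-0.214669)·e^(−0.131594·20.67) = 0.214669 + (-0.214669)·0.0658713 = 0.200529 mol/L.

0.2005 mol/L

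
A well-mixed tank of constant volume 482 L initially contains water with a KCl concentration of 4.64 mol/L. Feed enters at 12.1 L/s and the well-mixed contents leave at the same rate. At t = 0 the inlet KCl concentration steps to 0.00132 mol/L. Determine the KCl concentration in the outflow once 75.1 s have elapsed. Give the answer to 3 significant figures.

Accumulation = in − out for the solute gives V dC/dt = Q(C_in − C).
Rewrite as dC/dt + C/τ = C_in/τ, τ = V/Q = 39.835 s.
C approaches C_in exponentially: C(t) = C_in + (C₀ − C_in) e^(−t/τ).
C(75.1) = 0.00132 + (4.64 − 0.00132)·e^(−75.1/39.835) = 0.00132 + (4.6387)·0.15178 = 0.70540 mol/L.

0.705 mol/L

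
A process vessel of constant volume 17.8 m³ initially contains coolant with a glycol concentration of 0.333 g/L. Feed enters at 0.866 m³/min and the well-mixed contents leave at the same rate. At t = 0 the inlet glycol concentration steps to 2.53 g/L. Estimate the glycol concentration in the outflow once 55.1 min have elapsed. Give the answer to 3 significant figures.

2.38 g/L

Accumulation = in − out for the solute gives V dC/dt = Q(C_in − C).
Rewrite as dC/dt + C/τ = C_in/τ, τ = V/Q = 20.554 min.
Integrating: C(t) = C_in + (C₀ − C_in) e^(−t/τ).
C(55.1) = 2.53 + (0.333 − 2.53)·e^(−55.1/20.554) = 2.53 + (-2.1970)·0.068515 = 2.3795 g/L.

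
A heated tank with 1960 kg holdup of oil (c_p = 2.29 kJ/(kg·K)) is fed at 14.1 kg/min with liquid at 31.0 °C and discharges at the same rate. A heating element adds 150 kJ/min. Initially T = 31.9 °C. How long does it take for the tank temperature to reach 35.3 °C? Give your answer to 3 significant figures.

M c_p dT/dt = ṁ c_p (T_in − T) + Q̇.
τ = M/ṁ = 139.01 min; T_ss = T_in + Q̇/(ṁ c_p) = 35.646 °C.
T(t) = T_ss + (T₀ − T_ss) e^(−t/τ). Set T = 35.3:
e^(−t/τ) = (35.3 − 35.646)/(31.9 − 35.646) = 0.092255
t = −139.01 · ln(0.092255) = 331.28 min.

331 min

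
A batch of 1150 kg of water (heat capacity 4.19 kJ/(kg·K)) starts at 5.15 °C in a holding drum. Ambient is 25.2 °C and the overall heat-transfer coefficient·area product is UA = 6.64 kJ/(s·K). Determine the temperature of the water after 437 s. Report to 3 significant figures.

14.2 °C

Energy balance: M c_p dT/dt = −UA(T − T_amb).
dT/dt = (T_ss − T)/τ with T_ss = T_amb = 25.200 °C, τ = M c_p/UA = 1150·4.19/6.64 = 725.68 s.
T approaches T_ss exponentially: T(t) = T_ss + (T₀ − T_ss) e^(−t/τ).
T(437) = 25.200 + (-20.050)·0.54761 = 14.220 °C.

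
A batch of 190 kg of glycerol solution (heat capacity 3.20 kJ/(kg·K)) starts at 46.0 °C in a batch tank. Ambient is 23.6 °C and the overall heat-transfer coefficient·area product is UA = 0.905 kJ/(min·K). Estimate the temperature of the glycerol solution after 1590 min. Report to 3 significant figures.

25.7 °C

M c_p dT/dt = −UA(T − T_amb).
dT/dt = (T_ss − T)/τ with T_ss = T_amb = 23.600 °C, τ = M c_p/UA = 190·3.20/0.905 = 671.82 min.
Integrating: T(t) = T_ss + (T₀ − T_ss) e^(−t/τ).
T(1590) = 23.600 + (22.400)·0.093790 = 25.701 °C.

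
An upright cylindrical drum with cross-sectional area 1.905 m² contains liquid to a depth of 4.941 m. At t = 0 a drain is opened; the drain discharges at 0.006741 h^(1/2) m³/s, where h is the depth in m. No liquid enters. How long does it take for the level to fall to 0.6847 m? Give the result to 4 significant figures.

788.7 s

A dh/dt = −Q_out = −0.006741 √h.
∫ h^(−1/2) dh = −(0.006741/A) ∫ dt, giving 2√h = 2√h₀ − (0.006741/A) t.
t = 2A(√h₀ − √h)/0.006741 = 2·1.905·(√4.941 − √0.6847)/0.006741
  = 3.81000 × (2.22284 − 0.827466) / 0.006741 = 788.660 s.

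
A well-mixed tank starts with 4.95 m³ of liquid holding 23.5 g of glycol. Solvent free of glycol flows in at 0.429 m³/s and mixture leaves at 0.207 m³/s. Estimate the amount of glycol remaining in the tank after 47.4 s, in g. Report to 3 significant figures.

8.12 g

Let m(t) be the amount of glycol. Volume: V(t) = V₀ + (Q_in − Q_out) t = 4.95 + 0.22200 t; V(47.4) = 15.473 m³.
Species balance (pure solvent in): dm/dt = −Q_out · m/V(t).
dm/m = −Q_out dt/(V₀ + 0.22200 t); integrating gives ln(m/m₀) = −(Q_out/(Q_in−Q_out)) ln(V/V₀).
m = m₀ (V₀/V)^(Q_out/(Q_in−Q_out)) = 23.5 × (4.95/15.473)^(0.93243) = 8.1198 g.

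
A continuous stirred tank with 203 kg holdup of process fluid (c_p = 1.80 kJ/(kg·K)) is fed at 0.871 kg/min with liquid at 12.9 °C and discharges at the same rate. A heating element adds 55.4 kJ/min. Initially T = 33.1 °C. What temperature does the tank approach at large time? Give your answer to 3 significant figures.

48.2 °C

M c_p dT/dt = ṁ c_p (T_in − T) + Q̇.
At steady state dT/dt = 0 ⇒ T_ss = T_in + Q̇/(ṁ c_p) = 12.9 + 55.4/(0.871·1.80) = 48.236 °C.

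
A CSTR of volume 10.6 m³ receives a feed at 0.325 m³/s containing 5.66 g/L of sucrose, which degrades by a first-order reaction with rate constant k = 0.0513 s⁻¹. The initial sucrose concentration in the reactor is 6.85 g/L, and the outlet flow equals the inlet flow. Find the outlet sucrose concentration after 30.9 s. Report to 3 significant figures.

V dC/dt = Q(C_in − C) − k V C.
dC/dt = (Q/V) C_in − (Q/V + k) C; effective rate a = Q/V + k = 0.030660 + 0.0513 = 0.081960 s⁻¹.
C_ss = Q C_in/(Q + kV) = 2.1173 g/L; C(t) = C_ss + (C₀ − C_ss) e^(−a t).
C(30.9) = 2.1173 + (4.7327)·e^(−0.081960·30.9) = 2.1173 + (4.7327)·0.079454 = 2.4934 g/L.

2.49 g/L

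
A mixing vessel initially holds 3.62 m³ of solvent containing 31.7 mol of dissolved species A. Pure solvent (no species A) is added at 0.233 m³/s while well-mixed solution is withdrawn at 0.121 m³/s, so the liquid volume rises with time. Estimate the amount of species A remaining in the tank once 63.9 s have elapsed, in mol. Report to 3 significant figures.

9.75 mol

Let m(t) be the amount of species A. Volume: V(t) = V₀ + (Q_in − Q_out) t = 3.62 + 0.11200 t; V(63.9) = 10.777 m³.
Solute balance: dm/dt = 0 − Q_out C = −Q_out m/V(t).
Separate: dm/m = −Q_out dt/V(t) ⇒ ln(m/m₀) = −(Q_out/(Q_in−Q_out)) ln(V/V₀).
m = m₀ (V₀/V)^(Q_out/(Q_in−Q_out)) = 31.7 × (3.62/10.777)^(1.0804) = 9.7545 mol.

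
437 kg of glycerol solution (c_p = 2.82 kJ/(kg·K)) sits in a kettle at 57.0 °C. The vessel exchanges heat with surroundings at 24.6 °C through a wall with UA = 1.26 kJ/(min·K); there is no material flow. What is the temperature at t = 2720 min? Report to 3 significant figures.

26.6 °C

Heat balance on the well-mixed liquid: M c_p dT/dt = −UA(T − T_amb).
dT/dt = (T_ss − T)/τ with T_ss = T_amb = 24.600 °C, τ = M c_p/UA = 437·2.82/1.26 = 978.05 min.
This is linear first-order; T(t) = T_ss + (T₀ − T_ss) e^(−t/τ).
T(2720) = 24.600 + (32.400)·0.061973 = 26.608 °C.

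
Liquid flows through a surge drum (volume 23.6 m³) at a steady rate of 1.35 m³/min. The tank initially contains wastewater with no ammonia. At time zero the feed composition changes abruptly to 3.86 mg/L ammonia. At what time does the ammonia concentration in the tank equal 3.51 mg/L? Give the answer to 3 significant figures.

42.0 min

Accumulation = in − out for the solute gives V dC/dt = Q(C_in − C), so τ = V/Q = 17.481 min.
C(t) = C_in + (C₀ − C_in) e^(−t/τ). Set C = 3.51 and solve for t:
e^(−t/τ) = (C − C_in)/(C₀ − C_in) = (3.51 − 3.86)/(0 − 3.86) = 0.090674
t = −τ ln(…) = 17.481 × 2.4005 = 41.964 min.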